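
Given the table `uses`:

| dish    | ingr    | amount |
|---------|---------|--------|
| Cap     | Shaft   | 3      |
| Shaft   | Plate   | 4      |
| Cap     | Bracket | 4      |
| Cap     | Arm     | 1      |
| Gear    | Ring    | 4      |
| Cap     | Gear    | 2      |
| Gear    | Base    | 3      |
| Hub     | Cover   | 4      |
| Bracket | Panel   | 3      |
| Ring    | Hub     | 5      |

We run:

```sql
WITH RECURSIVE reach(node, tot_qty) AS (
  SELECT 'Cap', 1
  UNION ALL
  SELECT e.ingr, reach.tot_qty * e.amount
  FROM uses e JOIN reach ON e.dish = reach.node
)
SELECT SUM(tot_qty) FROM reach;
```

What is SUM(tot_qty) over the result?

Base: (Cap, tot_qty=1).
Iteration 1: components of {Cap} -> Arm = 1*1 = 1, Bracket = 1*4 = 4, Gear = 1*2 = 2, Shaft = 1*3 = 3.
Iteration 2: components of {Arm,Bracket,Gear,Shaft} -> Base = 2*3 = 6, Panel = 4*3 = 12, Plate = 3*4 = 12, Ring = 2*4 = 8.
Iteration 3: components of {Base,Panel,Plate,Ring} -> Hub = 8*5 = 40.
Iteration 4: components of {Hub} -> Cover = 40*4 = 160.
Iteration 5: no further components; recursion stops.
SUM(tot_qty) = 1 + 1 + 3 + 2 + 4 + 12 + 8 + 6 + 12 + 40 + 160 = 249.

249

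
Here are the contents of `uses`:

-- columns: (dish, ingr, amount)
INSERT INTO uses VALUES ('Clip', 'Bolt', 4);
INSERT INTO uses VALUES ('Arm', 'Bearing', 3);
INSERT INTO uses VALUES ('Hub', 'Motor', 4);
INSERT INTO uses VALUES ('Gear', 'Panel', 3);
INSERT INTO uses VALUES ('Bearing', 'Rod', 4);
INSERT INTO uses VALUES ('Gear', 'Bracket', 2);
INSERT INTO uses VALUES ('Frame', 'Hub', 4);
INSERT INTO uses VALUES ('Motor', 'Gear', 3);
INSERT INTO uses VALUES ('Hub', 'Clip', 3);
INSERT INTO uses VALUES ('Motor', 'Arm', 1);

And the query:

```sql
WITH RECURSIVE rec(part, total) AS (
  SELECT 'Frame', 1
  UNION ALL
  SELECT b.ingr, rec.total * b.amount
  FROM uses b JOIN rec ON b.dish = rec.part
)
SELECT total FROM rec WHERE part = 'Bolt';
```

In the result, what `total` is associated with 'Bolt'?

Base: (Frame, total=1).
Iteration 1: components of {Frame} -> Hub = 1*4 = 4.
Iteration 2: components of {Hub} -> Clip = 4*3 = 12, Motor = 4*4 = 16.
Iteration 3: components of {Clip,Motor} -> Arm = 16*1 = 16, Bolt = 12*4 = 48, Gear = 16*3 = 48.
Iteration 4: components of {Arm,Bolt,Gear} -> Bearing = 16*3 = 48, Bracket = 48*2 = 96, Panel = 48*3 = 144.
Iteration 5: components of {Bearing,Bracket,Panel} -> Rod = 48*4 = 192.
Iteration 6: no further components; recursion stops.

48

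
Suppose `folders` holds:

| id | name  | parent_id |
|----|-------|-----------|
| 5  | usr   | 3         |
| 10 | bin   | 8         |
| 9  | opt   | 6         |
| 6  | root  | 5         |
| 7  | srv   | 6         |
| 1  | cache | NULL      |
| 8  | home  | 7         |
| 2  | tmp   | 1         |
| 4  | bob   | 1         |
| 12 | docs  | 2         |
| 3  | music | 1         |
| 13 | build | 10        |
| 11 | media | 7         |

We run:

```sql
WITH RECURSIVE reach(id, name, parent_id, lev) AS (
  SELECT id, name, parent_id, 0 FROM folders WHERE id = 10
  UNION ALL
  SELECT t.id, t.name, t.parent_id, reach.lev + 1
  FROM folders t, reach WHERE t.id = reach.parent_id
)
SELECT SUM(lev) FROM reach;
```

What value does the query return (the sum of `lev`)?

Base: id=10 (bin), parent_id=8, lev 0.
Iteration 1: join on id=8 -> home (id 8, parent_id=7, lev 1).
Iteration 2: join on id=7 -> srv (id 7, parent_id=6, lev 2).
Iteration 3: join on id=6 -> root (id 6, parent_id=5, lev 3).
Iteration 4: join on id=5 -> usr (id 5, parent_id=3, lev 4).
Iteration 5: join on id=3 -> music (id 3, parent_id=1, lev 5).
Iteration 6: join on id=1 -> cache (id 1, parent_id=NULL, lev 6).
Iteration 7: parent_id is NULL; no match; recursion stops.
SUM(lev) = 0 + 1 + 2 + 3 + 4 + 5 + 6 = 21.

21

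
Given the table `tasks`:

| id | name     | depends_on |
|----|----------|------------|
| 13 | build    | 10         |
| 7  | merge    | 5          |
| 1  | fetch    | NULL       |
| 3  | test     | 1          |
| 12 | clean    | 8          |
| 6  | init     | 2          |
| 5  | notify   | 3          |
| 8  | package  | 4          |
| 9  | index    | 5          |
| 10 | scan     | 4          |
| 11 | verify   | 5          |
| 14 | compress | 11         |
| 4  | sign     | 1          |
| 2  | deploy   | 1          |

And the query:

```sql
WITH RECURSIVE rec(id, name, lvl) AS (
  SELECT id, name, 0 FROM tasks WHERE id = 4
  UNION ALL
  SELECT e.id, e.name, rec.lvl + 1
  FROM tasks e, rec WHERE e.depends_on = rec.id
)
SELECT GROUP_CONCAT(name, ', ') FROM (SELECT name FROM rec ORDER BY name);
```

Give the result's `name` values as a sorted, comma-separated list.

build, clean, package, scan, sign

Base: id=4 (sign) at lvl 0.
Iteration 1: rows with depends_on in {4} -> package (id 8, lvl 1), scan (id 10, lvl 1).
Iteration 2: rows with depends_on in {8,10} -> clean (id 12, lvl 2), build (id 13, lvl 2).
Iteration 3: no rows with depends_on in {12,13}; recursion stops.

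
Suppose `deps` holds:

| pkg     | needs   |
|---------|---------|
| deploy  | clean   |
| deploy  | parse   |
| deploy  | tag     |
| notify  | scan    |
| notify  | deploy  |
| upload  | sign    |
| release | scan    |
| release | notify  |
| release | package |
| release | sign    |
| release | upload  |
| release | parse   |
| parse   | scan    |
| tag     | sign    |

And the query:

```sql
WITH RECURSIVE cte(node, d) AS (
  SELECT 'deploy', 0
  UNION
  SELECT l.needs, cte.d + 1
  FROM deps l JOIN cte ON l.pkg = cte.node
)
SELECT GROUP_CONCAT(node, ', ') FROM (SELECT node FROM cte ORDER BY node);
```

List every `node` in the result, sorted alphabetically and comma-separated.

clean, deploy, parse, scan, sign, tag

Base: (deploy, d=0).
Iteration 1: edges from {deploy} -> (clean, d=1), (parse, d=1), (tag, d=1).
Iteration 2: edges from {clean,parse,tag} -> (scan, d=2), (sign, d=2).
Iteration 3: no outgoing edges from {scan,sign}; recursion stops.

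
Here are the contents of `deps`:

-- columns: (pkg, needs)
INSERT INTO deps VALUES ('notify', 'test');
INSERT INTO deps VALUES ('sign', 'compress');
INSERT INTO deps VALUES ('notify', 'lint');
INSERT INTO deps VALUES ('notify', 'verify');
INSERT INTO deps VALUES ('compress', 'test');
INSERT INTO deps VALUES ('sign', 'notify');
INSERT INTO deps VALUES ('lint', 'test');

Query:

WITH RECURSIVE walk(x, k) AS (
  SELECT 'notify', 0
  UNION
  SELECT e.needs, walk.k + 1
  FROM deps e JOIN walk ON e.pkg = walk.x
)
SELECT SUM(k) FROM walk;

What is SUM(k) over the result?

5

Base: (notify, k=0).
Iteration 1: edges from {notify} -> (lint, k=1), (test, k=1), (verify, k=1).
Iteration 2: edges from {lint,test,verify} -> (test, k=2).
Iteration 3: no outgoing edges from {test}; recursion stops.
SUM(k) = 0 + 1 + 1 + 1 + 2 = 5.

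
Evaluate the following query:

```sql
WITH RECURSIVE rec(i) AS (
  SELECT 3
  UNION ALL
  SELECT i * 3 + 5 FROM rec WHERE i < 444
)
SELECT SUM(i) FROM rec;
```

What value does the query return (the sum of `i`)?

1987

Base: i=3.
Iteration 1: 3 < 444 holds -> i = 3 * 3 + 5 = 14.
Iteration 2: 14 < 444 holds -> i = 14 * 3 + 5 = 47.
Iteration 3: 47 < 444 holds -> i = 47 * 3 + 5 = 146.
Iteration 4: 146 < 444 holds -> i = 146 * 3 + 5 = 443.
Iteration 5: 443 < 444 holds -> i = 443 * 3 + 5 = 1334.
Iteration 6: 1334 < 444 fails; recursion stops.
SUM(i) = 3 + 14 + 47 + 146 + 443 + 1334 = 1987.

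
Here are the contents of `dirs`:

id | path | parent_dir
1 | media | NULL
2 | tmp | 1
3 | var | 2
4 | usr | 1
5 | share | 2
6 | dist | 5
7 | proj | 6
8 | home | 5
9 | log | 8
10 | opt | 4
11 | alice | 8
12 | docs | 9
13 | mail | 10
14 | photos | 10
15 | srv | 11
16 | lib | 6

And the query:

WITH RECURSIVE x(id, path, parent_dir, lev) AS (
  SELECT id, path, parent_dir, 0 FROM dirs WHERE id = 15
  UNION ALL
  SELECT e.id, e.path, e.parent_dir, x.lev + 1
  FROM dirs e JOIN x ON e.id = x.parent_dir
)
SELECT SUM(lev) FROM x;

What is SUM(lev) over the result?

15

Base: id=15 (srv), parent_dir=11, lev 0.
Iteration 1: join on id=11 -> alice (id 11, parent_dir=8, lev 1).
Iteration 2: join on id=8 -> home (id 8, parent_dir=5, lev 2).
Iteration 3: join on id=5 -> share (id 5, parent_dir=2, lev 3).
Iteration 4: join on id=2 -> tmp (id 2, parent_dir=1, lev 4).
Iteration 5: join on id=1 -> media (id 1, parent_dir=NULL, lev 5).
Iteration 6: parent_dir is NULL; no match; recursion stops.
SUM(lev) = 0 + 1 + 2 + 3 + 4 + 5 = 15.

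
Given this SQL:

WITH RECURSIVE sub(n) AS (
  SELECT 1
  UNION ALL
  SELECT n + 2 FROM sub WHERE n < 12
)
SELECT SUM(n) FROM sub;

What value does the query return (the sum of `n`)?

Base: n=1.
Iteration 1: 1 < 12 holds -> n = 1 + 2 = 3.
Iteration 2: 3 < 12 holds -> n = 3 + 2 = 5.
Iteration 3: 5 < 12 holds -> n = 5 + 2 = 7.
Iteration 4: 7 < 12 holds -> n = 7 + 2 = 9.
Iteration 5: 9 < 12 holds -> n = 9 + 2 = 11.
Iteration 6: 11 < 12 holds -> n = 11 + 2 = 13.
Iteration 7: 13 < 12 fails; recursion stops.
SUM(n) = 1 + 3 + 5 + 7 + 9 + 11 + 13 = 49.

49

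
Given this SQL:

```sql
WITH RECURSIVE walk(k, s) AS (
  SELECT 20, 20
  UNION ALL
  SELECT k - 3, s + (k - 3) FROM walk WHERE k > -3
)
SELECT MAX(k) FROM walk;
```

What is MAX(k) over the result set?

Base: k=20, s=20.
Iteration 1: 20 > -3 holds -> k = 20 - 3 = 17, s = 20 + 17 = 37.
Iteration 2: 17 > -3 holds -> k = 17 - 3 = 14, s = 37 + 14 = 51.
Iteration 3: 14 > -3 holds -> k = 14 - 3 = 11, s = 51 + 11 = 62.
Iteration 4: 11 > -3 holds -> k = 11 - 3 = 8, s = 62 + 8 = 70.
Iteration 5: 8 > -3 holds -> k = 8 - 3 = 5, s = 70 + 5 = 75.
Iteration 6: 5 > -3 holds -> k = 5 - 3 = 2, s = 75 + 2 = 77.
Iteration 7: 2 > -3 holds -> k = 2 - 3 = -1, s = 77 + -1 = 76.
Iteration 8: -1 > -3 holds -> k = -1 - 3 = -4, s = 76 + -4 = 72.
Iteration 9: -4 > -3 fails; recursion stops.
k values: 20, 17, 14, 11, 8, 5, 2, -1, -4; the maximum is 20.

20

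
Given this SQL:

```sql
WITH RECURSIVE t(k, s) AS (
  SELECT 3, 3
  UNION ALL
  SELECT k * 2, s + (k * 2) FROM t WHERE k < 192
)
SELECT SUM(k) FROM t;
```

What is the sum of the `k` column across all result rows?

381

Base: k=3, s=3.
Iteration 1: 3 < 192 holds -> k = 3 * 2 = 6, s = 3 + 6 = 9.
Iteration 2: 6 < 192 holds -> k = 6 * 2 = 12, s = 9 + 12 = 21.
Iteration 3: 12 < 192 holds -> k = 12 * 2 = 24, s = 21 + 24 = 45.
Iteration 4: 24 < 192 holds -> k = 24 * 2 = 48, s = 45 + 48 = 93.
Iteration 5: 48 < 192 holds -> k = 48 * 2 = 96, s = 93 + 96 = 189.
Iteration 6: 96 < 192 holds -> k = 96 * 2 = 192, s = 189 + 192 = 381.
Iteration 7: 192 < 192 fails; recursion stops.
SUM(k) = 3 + 6 + 12 + 24 + 48 + 96 + 192 = 381.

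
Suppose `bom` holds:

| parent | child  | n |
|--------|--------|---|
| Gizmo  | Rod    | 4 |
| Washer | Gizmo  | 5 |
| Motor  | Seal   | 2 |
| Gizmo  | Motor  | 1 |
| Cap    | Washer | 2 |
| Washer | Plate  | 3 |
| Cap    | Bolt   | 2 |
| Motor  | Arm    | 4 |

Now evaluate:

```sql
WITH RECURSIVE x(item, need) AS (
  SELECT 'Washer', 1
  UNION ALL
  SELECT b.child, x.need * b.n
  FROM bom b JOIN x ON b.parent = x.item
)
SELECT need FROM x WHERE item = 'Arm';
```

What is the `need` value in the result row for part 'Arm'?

20

Base: (Washer, need=1).
Iteration 1: components of {Washer} -> Gizmo = 1*5 = 5, Plate = 1*3 = 3.
Iteration 2: components of {Gizmo,Plate} -> Motor = 5*1 = 5, Rod = 5*4 = 20.
Iteration 3: components of {Motor,Rod} -> Arm = 5*4 = 20, Seal = 5*2 = 10.
Iteration 4: no further components; recursion stops.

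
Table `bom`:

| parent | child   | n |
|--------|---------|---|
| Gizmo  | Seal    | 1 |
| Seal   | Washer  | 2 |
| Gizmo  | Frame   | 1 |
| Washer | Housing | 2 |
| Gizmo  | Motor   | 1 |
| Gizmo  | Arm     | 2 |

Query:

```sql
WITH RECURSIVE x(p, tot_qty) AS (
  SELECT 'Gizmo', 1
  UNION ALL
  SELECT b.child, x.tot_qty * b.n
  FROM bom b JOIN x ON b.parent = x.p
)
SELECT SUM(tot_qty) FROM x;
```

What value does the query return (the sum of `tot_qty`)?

Base: (Gizmo, tot_qty=1).
Iteration 1: components of {Gizmo} -> Arm = 1*2 = 2, Frame = 1*1 = 1, Motor = 1*1 = 1, Seal = 1*1 = 1.
Iteration 2: components of {Arm,Frame,Motor,Seal} -> Washer = 1*2 = 2.
Iteration 3: components of {Washer} -> Housing = 2*2 = 4.
Iteration 4: no further components; recursion stops.
SUM(tot_qty) = 1 + 1 + 1 + 1 + 2 + 2 + 4 = 12.

12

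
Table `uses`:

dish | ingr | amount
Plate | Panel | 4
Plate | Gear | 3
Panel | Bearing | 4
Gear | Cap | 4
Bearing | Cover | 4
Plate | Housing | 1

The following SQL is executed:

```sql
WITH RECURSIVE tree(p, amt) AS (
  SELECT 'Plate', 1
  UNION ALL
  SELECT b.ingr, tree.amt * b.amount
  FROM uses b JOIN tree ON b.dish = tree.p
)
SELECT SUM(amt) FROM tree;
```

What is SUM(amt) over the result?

101

Base: (Plate, amt=1).
Iteration 1: components of {Plate} -> Gear = 1*3 = 3, Housing = 1*1 = 1, Panel = 1*4 = 4.
Iteration 2: components of {Gear,Housing,Panel} -> Bearing = 4*4 = 16, Cap = 3*4 = 12.
Iteration 3: components of {Bearing,Cap} -> Cover = 16*4 = 64.
Iteration 4: no further components; recursion stops.
SUM(amt) = 1 + 4 + 1 + 3 + 16 + 12 + 64 = 101.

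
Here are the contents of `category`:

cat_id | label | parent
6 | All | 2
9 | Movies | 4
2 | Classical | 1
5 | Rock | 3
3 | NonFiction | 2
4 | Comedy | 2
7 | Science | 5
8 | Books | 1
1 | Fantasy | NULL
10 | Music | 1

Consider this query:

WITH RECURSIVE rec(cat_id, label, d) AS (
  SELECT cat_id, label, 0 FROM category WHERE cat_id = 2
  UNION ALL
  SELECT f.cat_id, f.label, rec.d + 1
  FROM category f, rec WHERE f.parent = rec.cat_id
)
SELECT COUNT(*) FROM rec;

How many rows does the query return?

7

Base: cat_id=2 (Classical) at d 0.
Iteration 1: rows with parent in {2} -> NonFiction (id 3, d 1), Comedy (id 4, d 1), All (id 6, d 1).
Iteration 2: rows with parent in {3,4,6} -> Rock (id 5, d 2), Movies (id 9, d 2).
Iteration 3: rows with parent in {5,9} -> Science (id 7, d 3).
Iteration 4: no rows with parent in {7}; recursion stops.
Total rows emitted: 7.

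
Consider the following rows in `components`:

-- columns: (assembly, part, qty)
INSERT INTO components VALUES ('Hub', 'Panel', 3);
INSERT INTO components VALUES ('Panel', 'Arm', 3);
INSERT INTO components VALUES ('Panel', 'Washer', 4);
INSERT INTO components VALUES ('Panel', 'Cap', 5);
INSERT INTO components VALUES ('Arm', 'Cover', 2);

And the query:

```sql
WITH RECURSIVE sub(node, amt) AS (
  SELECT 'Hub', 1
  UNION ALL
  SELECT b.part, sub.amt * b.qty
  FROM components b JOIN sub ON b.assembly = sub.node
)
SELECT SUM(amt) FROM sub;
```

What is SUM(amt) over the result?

58

Base: (Hub, amt=1).
Iteration 1: components of {Hub} -> Panel = 1*3 = 3.
Iteration 2: components of {Panel} -> Arm = 3*3 = 9, Cap = 3*5 = 15, Washer = 3*4 = 12.
Iteration 3: components of {Arm,Cap,Washer} -> Cover = 9*2 = 18.
Iteration 4: no further components; recursion stops.
SUM(amt) = 1 + 3 + 9 + 12 + 15 + 18 = 58.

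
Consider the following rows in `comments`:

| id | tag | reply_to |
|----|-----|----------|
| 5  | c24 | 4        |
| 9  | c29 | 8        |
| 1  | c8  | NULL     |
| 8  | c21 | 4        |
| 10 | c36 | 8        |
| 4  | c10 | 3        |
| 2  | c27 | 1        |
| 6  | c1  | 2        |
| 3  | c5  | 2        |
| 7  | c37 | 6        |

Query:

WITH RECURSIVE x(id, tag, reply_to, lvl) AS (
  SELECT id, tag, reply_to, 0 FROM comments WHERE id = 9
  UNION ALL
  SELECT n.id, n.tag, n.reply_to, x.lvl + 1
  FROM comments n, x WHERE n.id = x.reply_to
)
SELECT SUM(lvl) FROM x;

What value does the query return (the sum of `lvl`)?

Base: id=9 (c29), reply_to=8, lvl 0.
Iteration 1: join on id=8 -> c21 (id 8, reply_to=4, lvl 1).
Iteration 2: join on id=4 -> c10 (id 4, reply_to=3, lvl 2).
Iteration 3: join on id=3 -> c5 (id 3, reply_to=2, lvl 3).
Iteration 4: join on id=2 -> c27 (id 2, reply_to=1, lvl 4).
Iteration 5: join on id=1 -> c8 (id 1, reply_to=NULL, lvl 5).
Iteration 6: reply_to is NULL; no match; recursion stops.
SUM(lvl) = 0 + 1 + 2 + 3 + 4 + 5 = 15.

15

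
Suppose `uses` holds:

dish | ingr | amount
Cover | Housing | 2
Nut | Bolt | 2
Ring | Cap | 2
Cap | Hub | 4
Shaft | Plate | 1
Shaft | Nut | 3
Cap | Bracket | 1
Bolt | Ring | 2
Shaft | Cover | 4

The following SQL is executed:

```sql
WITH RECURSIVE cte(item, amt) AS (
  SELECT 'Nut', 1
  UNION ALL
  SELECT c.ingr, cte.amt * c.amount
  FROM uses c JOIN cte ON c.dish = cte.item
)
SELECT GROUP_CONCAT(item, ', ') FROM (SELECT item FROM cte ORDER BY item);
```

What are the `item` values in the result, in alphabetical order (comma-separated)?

Bolt, Bracket, Cap, Hub, Nut, Ring

Base: (Nut, amt=1).
Iteration 1: components of {Nut} -> Bolt = 1*2 = 2.
Iteration 2: components of {Bolt} -> Ring = 2*2 = 4.
Iteration 3: components of {Ring} -> Cap = 4*2 = 8.
Iteration 4: components of {Cap} -> Bracket = 8*1 = 8, Hub = 8*4 = 32.
Iteration 5: no further components; recursion stops.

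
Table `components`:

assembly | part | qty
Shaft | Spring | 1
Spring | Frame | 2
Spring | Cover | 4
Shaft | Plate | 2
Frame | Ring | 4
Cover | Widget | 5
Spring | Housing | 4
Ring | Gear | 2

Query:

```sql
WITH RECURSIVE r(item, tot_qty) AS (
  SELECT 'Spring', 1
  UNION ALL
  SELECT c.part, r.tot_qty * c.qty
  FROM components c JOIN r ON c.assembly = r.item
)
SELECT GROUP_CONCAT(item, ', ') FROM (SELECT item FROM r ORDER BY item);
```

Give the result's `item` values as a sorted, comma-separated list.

Cover, Frame, Gear, Housing, Ring, Spring, Widget

Base: (Spring, tot_qty=1).
Iteration 1: components of {Spring} -> Cover = 1*4 = 4, Frame = 1*2 = 2, Housing = 1*4 = 4.
Iteration 2: components of {Cover,Frame,Housing} -> Ring = 2*4 = 8, Widget = 4*5 = 20.
Iteration 3: components of {Ring,Widget} -> Gear = 8*2 = 16.
Iteration 4: no further components; recursion stops.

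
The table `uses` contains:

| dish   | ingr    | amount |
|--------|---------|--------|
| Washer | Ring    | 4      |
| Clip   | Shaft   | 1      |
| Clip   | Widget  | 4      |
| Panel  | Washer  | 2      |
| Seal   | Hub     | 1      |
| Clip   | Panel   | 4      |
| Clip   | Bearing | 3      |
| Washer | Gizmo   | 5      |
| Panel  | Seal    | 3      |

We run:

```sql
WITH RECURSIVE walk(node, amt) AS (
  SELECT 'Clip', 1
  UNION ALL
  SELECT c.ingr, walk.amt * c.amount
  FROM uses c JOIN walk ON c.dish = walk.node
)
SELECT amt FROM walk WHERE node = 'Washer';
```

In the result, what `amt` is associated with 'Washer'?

Base: (Clip, amt=1).
Iteration 1: components of {Clip} -> Bearing = 1*3 = 3, Panel = 1*4 = 4, Shaft = 1*1 = 1, Widget = 1*4 = 4.
Iteration 2: components of {Bearing,Panel,Shaft,Widget} -> Seal = 4*3 = 12, Washer = 4*2 = 8.
Iteration 3: components of {Seal,Washer} -> Gizmo = 8*5 = 40, Hub = 12*1 = 12, Ring = 8*4 = 32.
Iteration 4: no further components; recursion stops.

8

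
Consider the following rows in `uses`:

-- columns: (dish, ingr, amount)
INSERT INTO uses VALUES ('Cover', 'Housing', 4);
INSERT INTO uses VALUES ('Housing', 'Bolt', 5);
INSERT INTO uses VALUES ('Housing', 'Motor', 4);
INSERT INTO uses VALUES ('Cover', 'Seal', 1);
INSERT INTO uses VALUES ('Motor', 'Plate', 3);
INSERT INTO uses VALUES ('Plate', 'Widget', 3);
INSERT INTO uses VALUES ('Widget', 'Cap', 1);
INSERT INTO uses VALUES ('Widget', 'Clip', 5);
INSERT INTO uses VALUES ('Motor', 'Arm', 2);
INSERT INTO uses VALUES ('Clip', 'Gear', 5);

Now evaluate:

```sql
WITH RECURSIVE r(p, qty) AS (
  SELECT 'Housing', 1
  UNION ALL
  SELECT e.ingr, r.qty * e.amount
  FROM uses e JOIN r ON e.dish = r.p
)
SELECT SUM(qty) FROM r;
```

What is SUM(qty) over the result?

Base: (Housing, qty=1).
Iteration 1: components of {Housing} -> Bolt = 1*5 = 5, Motor = 1*4 = 4.
Iteration 2: components of {Bolt,Motor} -> Arm = 4*2 = 8, Plate = 4*3 = 12.
Iteration 3: components of {Arm,Plate} -> Widget = 12*3 = 36.
Iteration 4: components of {Widget} -> Cap = 36*1 = 36, Clip = 36*5 = 180.
Iteration 5: components of {Cap,Clip} -> Gear = 180*5 = 900.
Iteration 6: no further components; recursion stops.
SUM(qty) = 1 + 5 + 4 + 12 + 8 + 36 + 36 + 180 + 900 = 1182.

1182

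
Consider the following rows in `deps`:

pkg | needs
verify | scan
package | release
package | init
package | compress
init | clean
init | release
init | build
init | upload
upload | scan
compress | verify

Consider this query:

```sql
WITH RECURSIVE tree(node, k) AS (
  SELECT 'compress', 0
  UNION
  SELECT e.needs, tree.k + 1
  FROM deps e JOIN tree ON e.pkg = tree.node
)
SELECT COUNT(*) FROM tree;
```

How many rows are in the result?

3

Base: (compress, k=0).
Iteration 1: edges from {compress} -> (verify, k=1).
Iteration 2: edges from {verify} -> (scan, k=2).
Iteration 3: no outgoing edges from {scan}; recursion stops.
Total rows emitted: 3.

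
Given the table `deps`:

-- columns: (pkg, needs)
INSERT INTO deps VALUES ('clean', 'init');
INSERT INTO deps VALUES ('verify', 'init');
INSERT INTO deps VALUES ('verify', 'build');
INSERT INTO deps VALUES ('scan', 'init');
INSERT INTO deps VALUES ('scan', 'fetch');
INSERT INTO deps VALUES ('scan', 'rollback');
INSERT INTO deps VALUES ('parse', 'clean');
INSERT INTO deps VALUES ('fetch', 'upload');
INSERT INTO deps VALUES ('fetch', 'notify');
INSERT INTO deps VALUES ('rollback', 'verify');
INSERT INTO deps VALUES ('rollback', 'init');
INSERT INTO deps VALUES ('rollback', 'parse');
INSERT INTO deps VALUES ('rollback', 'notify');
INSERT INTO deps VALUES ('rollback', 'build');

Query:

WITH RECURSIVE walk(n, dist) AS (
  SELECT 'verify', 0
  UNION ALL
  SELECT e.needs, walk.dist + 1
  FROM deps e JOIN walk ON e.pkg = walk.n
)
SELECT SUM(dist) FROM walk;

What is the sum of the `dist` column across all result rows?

2

Base: (verify, dist=0).
Iteration 1: edges from {verify} -> (build, dist=1), (init, dist=1).
Iteration 2: no outgoing edges from {build,init}; recursion stops.
SUM(dist) = 0 + 1 + 1 = 2.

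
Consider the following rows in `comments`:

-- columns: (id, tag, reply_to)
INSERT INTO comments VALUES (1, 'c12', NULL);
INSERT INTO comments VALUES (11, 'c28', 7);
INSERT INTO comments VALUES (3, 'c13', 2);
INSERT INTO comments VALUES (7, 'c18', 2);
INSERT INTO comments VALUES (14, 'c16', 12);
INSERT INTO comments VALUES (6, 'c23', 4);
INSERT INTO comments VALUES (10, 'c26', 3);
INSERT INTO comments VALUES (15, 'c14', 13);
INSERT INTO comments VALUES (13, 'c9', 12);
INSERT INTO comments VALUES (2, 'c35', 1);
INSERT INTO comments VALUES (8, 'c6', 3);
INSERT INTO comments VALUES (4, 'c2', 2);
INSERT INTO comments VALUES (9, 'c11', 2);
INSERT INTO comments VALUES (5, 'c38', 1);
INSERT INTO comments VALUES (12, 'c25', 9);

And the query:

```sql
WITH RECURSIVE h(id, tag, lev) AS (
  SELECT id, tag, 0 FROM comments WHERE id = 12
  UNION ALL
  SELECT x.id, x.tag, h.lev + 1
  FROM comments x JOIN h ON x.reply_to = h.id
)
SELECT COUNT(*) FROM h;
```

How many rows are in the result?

4

Base: id=12 (c25) at lev 0.
Iteration 1: rows with reply_to in {12} -> c9 (id 13, lev 1), c16 (id 14, lev 1).
Iteration 2: rows with reply_to in {13,14} -> c14 (id 15, lev 2).
Iteration 3: no rows with reply_to in {15}; recursion stops.
Total rows emitted: 4.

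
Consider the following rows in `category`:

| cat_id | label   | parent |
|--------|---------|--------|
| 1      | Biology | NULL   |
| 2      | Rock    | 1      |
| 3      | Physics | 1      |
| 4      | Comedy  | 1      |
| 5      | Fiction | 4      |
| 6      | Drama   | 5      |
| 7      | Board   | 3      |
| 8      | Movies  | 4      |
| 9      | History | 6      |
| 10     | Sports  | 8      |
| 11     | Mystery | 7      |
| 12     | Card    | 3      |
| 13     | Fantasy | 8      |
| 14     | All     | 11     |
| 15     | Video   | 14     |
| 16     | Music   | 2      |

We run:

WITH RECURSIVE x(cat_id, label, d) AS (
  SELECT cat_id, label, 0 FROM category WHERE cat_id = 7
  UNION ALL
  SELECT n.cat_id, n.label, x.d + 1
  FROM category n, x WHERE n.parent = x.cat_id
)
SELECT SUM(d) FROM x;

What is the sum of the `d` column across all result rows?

6

Base: cat_id=7 (Board) at d 0.
Iteration 1: rows with parent in {7} -> Mystery (id 11, d 1).
Iteration 2: rows with parent in {11} -> All (id 14, d 2).
Iteration 3: rows with parent in {14} -> Video (id 15, d 3).
Iteration 4: no rows with parent in {15}; recursion stops.
SUM(d) = 0 + 1 + 2 + 3 = 6.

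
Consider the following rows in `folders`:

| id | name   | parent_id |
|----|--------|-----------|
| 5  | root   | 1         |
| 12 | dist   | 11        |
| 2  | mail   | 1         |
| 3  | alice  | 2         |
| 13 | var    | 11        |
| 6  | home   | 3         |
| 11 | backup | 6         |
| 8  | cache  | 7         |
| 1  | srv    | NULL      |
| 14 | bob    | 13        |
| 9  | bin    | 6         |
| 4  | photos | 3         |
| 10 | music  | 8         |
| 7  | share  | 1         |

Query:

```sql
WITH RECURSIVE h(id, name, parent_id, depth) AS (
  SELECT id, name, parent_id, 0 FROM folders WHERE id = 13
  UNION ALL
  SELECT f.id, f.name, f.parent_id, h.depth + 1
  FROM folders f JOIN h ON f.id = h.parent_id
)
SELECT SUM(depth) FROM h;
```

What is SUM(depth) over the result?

Base: id=13 (var), parent_id=11, depth 0.
Iteration 1: join on id=11 -> backup (id 11, parent_id=6, depth 1).
Iteration 2: join on id=6 -> home (id 6, parent_id=3, depth 2).
Iteration 3: join on id=3 -> alice (id 3, parent_id=2, depth 3).
Iteration 4: join on id=2 -> mail (id 2, parent_id=1, depth 4).
Iteration 5: join on id=1 -> srv (id 1, parent_id=NULL, depth 5).
Iteration 6: parent_id is NULL; no match; recursion stops.
SUM(depth) = 0 + 1 + 2 + 3 + 4 + 5 = 15.

15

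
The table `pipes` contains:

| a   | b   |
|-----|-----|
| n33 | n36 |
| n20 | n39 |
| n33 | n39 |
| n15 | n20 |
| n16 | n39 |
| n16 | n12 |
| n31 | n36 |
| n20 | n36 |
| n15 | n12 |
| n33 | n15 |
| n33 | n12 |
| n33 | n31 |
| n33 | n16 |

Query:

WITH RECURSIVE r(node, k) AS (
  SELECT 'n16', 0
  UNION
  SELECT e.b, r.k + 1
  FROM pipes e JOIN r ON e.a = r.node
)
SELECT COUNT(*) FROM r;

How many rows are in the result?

3

Base: (n16, k=0).
Iteration 1: edges from {n16} -> (n12, k=1), (n39, k=1).
Iteration 2: no outgoing edges from {n12,n39}; recursion stops.
Total rows emitted: 3.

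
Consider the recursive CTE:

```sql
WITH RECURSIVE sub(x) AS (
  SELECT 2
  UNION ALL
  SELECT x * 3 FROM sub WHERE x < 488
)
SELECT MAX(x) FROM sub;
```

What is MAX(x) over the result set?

Base: x=2.
Iteration 1: 2 < 488 holds -> x = 2 * 3 = 6.
Iteration 2: 6 < 488 holds -> x = 6 * 3 = 18.
Iteration 3: 18 < 488 holds -> x = 18 * 3 = 54.
Iteration 4: 54 < 488 holds -> x = 54 * 3 = 162.
Iteration 5: 162 < 488 holds -> x = 162 * 3 = 486.
Iteration 6: 486 < 488 holds -> x = 486 * 3 = 1458.
Iteration 7: 1458 < 488 fails; recursion stops.
x values: 2, 6, 18, 54, 162, 486, 1458; the maximum is 1458.

1458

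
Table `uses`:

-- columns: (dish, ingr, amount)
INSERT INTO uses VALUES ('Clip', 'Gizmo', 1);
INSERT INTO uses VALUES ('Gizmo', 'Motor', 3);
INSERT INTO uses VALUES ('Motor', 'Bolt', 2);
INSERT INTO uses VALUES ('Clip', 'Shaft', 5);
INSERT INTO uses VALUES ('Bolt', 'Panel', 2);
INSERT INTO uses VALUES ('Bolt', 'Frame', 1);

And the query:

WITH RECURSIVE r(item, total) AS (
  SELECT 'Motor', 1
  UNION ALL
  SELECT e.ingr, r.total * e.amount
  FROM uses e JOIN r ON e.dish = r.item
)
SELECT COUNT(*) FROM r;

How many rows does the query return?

4

Base: (Motor, total=1).
Iteration 1: components of {Motor} -> Bolt = 1*2 = 2.
Iteration 2: components of {Bolt} -> Frame = 2*1 = 2, Panel = 2*2 = 4.
Iteration 3: no further components; recursion stops.
Total rows emitted: 4.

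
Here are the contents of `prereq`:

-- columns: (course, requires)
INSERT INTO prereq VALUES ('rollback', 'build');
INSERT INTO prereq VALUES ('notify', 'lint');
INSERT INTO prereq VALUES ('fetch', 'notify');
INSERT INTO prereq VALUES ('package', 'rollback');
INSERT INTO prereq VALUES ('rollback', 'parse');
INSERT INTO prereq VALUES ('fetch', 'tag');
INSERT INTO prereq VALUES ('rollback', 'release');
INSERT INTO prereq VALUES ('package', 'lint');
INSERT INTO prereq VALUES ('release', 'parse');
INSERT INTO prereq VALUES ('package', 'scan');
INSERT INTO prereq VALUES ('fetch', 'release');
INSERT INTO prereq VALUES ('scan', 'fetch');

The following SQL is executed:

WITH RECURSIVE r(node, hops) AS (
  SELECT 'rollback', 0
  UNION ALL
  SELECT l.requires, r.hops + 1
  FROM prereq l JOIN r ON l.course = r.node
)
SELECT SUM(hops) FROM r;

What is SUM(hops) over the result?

5

Base: (rollback, hops=0).
Iteration 1: edges from {rollback} -> (build, hops=1), (parse, hops=1), (release, hops=1).
Iteration 2: edges from {build,parse,release} -> (parse, hops=2).
Iteration 3: no outgoing edges from {parse}; recursion stops.
SUM(hops) = 0 + 1 + 1 + 1 + 2 = 5.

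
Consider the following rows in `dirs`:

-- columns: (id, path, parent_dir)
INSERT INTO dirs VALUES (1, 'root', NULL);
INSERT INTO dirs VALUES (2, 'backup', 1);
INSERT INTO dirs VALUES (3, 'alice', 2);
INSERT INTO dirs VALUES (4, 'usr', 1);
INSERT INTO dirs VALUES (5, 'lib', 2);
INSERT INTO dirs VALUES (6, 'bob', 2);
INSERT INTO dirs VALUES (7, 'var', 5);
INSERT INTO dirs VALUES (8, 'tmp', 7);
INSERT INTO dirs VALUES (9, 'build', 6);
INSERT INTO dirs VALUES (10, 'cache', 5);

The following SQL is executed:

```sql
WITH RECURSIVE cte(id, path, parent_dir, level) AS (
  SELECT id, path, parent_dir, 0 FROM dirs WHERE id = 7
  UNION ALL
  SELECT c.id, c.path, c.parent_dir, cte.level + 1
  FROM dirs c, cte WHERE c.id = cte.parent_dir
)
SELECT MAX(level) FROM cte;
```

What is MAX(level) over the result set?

3

Base: id=7 (var), parent_dir=5, level 0.
Iteration 1: join on id=5 -> lib (id 5, parent_dir=2, level 1).
Iteration 2: join on id=2 -> backup (id 2, parent_dir=1, level 2).
Iteration 3: join on id=1 -> root (id 1, parent_dir=NULL, level 3).
Iteration 4: parent_dir is NULL; no match; recursion stops.
level values: 0, 1, 2, 3; the maximum is 3.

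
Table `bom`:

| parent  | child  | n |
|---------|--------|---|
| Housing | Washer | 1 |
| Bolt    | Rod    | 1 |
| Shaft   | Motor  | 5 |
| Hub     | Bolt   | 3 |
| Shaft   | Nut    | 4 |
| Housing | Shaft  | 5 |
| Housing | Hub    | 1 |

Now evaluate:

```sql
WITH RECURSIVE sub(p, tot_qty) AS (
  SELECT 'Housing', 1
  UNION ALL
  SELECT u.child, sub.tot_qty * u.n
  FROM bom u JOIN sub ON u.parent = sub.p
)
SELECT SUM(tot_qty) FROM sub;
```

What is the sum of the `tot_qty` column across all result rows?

59

Base: (Housing, tot_qty=1).
Iteration 1: components of {Housing} -> Hub = 1*1 = 1, Shaft = 1*5 = 5, Washer = 1*1 = 1.
Iteration 2: components of {Hub,Shaft,Washer} -> Bolt = 1*3 = 3, Motor = 5*5 = 25, Nut = 5*4 = 20.
Iteration 3: components of {Bolt,Motor,Nut} -> Rod = 3*1 = 3.
Iteration 4: no further components; recursion stops.
SUM(tot_qty) = 1 + 1 + 1 + 5 + 3 + 20 + 25 + 3 = 59.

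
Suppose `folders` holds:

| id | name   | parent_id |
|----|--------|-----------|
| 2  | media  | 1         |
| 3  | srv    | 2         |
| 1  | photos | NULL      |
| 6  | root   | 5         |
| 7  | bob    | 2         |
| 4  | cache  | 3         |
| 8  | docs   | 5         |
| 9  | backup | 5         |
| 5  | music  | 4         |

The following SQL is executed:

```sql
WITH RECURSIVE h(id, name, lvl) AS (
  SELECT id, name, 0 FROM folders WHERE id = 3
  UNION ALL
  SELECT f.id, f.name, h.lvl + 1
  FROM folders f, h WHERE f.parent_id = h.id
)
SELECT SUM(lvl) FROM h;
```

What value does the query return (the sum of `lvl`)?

12

Base: id=3 (srv) at lvl 0.
Iteration 1: rows with parent_id in {3} -> cache (id 4, lvl 1).
Iteration 2: rows with parent_id in {4} -> music (id 5, lvl 2).
Iteration 3: rows with parent_id in {5} -> root (id 6, lvl 3), docs (id 8, lvl 3), backup (id 9, lvl 3).
Iteration 4: no rows with parent_id in {6,8,9}; recursion stops.
SUM(lvl) = 0 + 1 + 2 + 3 + 3 + 3 = 12.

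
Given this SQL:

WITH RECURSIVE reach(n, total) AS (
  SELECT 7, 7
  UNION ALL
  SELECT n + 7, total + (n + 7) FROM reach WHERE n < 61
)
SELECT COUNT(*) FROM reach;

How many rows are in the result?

Base: n=7, total=7.
Iteration 1: 7 < 61 holds -> n = 7 + 7 = 14, total = 7 + 14 = 21.
Iteration 2: 14 < 61 holds -> n = 14 + 7 = 21, total = 21 + 21 = 42.
Iteration 3: 21 < 61 holds -> n = 21 + 7 = 28, total = 42 + 28 = 70.
Iteration 4: 28 < 61 holds -> n = 28 + 7 = 35, total = 70 + 35 = 105.
Iteration 5: 35 < 61 holds -> n = 35 + 7 = 42, total = 105 + 42 = 147.
Iteration 6: 42 < 61 holds -> n = 42 + 7 = 49, total = 147 + 49 = 196.
Iteration 7: 49 < 61 holds -> n = 49 + 7 = 56, total = 196 + 56 = 252.
Iteration 8: 56 < 61 holds -> n = 56 + 7 = 63, total = 252 + 63 = 315.
Iteration 9: 63 < 61 fails; recursion stops.
Total rows emitted: 9.

9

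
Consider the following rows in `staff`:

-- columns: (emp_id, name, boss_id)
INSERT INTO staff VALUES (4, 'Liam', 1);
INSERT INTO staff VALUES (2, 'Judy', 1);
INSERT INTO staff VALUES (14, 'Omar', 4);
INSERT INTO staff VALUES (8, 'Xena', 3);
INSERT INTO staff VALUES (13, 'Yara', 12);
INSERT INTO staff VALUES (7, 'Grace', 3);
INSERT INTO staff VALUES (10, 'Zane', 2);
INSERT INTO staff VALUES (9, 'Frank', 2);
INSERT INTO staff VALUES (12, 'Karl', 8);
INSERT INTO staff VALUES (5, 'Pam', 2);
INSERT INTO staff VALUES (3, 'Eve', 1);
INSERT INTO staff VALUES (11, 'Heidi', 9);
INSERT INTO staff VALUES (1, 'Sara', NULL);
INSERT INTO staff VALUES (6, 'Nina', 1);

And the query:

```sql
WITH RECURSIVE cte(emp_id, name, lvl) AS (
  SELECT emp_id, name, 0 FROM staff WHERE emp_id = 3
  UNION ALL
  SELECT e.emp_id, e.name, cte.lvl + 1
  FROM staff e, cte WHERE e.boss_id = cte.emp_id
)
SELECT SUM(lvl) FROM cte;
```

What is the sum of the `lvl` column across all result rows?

Base: emp_id=3 (Eve) at lvl 0.
Iteration 1: rows with boss_id in {3} -> Grace (id 7, lvl 1), Xena (id 8, lvl 1).
Iteration 2: rows with boss_id in {7,8} -> Karl (id 12, lvl 2).
Iteration 3: rows with boss_id in {12} -> Yara (id 13, lvl 3).
Iteration 4: no rows with boss_id in {13}; recursion stops.
SUM(lvl) = 0 + 1 + 1 + 2 + 3 = 7.

7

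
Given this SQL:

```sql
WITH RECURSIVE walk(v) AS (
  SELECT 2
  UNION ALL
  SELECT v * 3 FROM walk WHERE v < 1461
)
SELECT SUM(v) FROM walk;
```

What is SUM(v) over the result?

Base: v=2.
Iteration 1: 2 < 1461 holds -> v = 2 * 3 = 6.
Iteration 2: 6 < 1461 holds -> v = 6 * 3 = 18.
Iteration 3: 18 < 1461 holds -> v = 18 * 3 = 54.
Iteration 4: 54 < 1461 holds -> v = 54 * 3 = 162.
Iteration 5: 162 < 1461 holds -> v = 162 * 3 = 486.
Iteration 6: 486 < 1461 holds -> v = 486 * 3 = 1458.
Iteration 7: 1458 < 1461 holds -> v = 1458 * 3 = 4374.
Iteration 8: 4374 < 1461 fails; recursion stops.
SUM(v) = 2 + 6 + 18 + 54 + 162 + 486 + 1458 + 4374 = 6560.

6560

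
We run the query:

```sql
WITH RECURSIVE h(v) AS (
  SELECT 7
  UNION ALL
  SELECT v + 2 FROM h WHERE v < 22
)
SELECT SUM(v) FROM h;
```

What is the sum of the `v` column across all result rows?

135

Base: v=7.
Iteration 1: 7 < 22 holds -> v = 7 + 2 = 9.
Iteration 2: 9 < 22 holds -> v = 9 + 2 = 11.
Iteration 3: 11 < 22 holds -> v = 11 + 2 = 13.
Iteration 4: 13 < 22 holds -> v = 13 + 2 = 15.
Iteration 5: 15 < 22 holds -> v = 15 + 2 = 17.
Iteration 6: 17 < 22 holds -> v = 17 + 2 = 19.
Iteration 7: 19 < 22 holds -> v = 19 + 2 = 21.
Iteration 8: 21 < 22 holds -> v = 21 + 2 = 23.
Iteration 9: 23 < 22 fails; recursion stops.
SUM(v) = 7 + 9 + 11 + 13 + 15 + 17 + 19 + 21 + 23 = 135.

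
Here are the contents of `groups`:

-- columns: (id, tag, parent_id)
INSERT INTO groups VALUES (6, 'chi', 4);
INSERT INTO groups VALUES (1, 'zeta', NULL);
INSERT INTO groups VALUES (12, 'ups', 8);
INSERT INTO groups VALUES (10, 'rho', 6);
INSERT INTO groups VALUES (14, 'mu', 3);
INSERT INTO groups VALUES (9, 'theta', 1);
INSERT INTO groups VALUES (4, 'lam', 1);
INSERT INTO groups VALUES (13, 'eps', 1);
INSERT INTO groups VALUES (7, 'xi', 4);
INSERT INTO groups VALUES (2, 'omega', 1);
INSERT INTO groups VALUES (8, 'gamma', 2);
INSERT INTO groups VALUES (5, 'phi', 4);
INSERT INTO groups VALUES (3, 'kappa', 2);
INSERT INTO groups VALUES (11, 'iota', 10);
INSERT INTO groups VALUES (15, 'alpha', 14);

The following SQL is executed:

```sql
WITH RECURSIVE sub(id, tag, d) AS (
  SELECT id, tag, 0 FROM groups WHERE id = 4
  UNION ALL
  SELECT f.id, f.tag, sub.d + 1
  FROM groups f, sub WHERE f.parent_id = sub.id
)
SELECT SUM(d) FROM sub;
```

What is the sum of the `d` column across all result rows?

8

Base: id=4 (lam) at d 0.
Iteration 1: rows with parent_id in {4} -> phi (id 5, d 1), chi (id 6, d 1), xi (id 7, d 1).
Iteration 2: rows with parent_id in {5,6,7} -> rho (id 10, d 2).
Iteration 3: rows with parent_id in {10} -> iota (id 11, d 3).
Iteration 4: no rows with parent_id in {11}; recursion stops.
SUM(d) = 0 + 1 + 1 + 1 + 2 + 3 = 8.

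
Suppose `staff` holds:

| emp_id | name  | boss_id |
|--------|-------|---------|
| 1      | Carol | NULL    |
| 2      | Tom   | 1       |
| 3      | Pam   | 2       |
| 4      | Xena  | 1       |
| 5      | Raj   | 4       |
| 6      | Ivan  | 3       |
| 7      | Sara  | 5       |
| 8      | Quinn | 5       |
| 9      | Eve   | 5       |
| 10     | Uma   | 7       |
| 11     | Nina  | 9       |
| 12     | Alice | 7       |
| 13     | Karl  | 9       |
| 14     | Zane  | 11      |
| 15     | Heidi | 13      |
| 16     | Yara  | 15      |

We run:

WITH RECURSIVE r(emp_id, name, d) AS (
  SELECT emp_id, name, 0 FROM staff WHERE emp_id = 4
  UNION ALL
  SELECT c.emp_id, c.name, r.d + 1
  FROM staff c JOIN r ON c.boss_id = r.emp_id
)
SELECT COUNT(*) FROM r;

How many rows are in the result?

Base: emp_id=4 (Xena) at d 0.
Iteration 1: rows with boss_id in {4} -> Raj (id 5, d 1).
Iteration 2: rows with boss_id in {5} -> Sara (id 7, d 2), Quinn (id 8, d 2), Eve (id 9, d 2).
Iteration 3: rows with boss_id in {7,8,9} -> Uma (id 10, d 3), Nina (id 11, d 3), Alice (id 12, d 3), Karl (id 13, d 3).
Iteration 4: rows with boss_id in {10,11,12,13} -> Zane (id 14, d 4), Heidi (id 15, d 4).
Iteration 5: rows with boss_id in {14,15} -> Yara (id 16, d 5).
Iteration 6: no rows with boss_id in {16}; recursion stops.
Total rows emitted: 12.

12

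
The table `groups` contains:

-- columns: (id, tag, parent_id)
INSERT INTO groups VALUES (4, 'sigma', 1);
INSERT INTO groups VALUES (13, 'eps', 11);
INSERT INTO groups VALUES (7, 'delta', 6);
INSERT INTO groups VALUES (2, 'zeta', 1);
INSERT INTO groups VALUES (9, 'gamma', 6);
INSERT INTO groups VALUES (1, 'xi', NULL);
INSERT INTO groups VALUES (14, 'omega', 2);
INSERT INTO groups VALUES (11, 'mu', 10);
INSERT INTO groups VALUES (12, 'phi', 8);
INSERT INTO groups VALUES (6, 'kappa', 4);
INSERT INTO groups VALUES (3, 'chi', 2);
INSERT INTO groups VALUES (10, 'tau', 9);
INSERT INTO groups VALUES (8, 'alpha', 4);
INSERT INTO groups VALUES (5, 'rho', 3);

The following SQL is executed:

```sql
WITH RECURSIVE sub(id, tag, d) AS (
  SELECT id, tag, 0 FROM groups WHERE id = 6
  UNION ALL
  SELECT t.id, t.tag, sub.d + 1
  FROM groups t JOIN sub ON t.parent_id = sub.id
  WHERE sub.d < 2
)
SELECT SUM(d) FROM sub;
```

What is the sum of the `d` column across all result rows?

4

Base: id=6 (kappa) at d 0.
Iteration 1: rows with parent_id in {6} -> delta (id 7, d 1), gamma (id 9, d 1).
Iteration 2: rows with parent_id in {7,9} -> tau (id 10, d 2).
Iteration 3: d < 2 fails for all current rows; recursion stops.
SUM(d) = 0 + 1 + 1 + 2 = 4.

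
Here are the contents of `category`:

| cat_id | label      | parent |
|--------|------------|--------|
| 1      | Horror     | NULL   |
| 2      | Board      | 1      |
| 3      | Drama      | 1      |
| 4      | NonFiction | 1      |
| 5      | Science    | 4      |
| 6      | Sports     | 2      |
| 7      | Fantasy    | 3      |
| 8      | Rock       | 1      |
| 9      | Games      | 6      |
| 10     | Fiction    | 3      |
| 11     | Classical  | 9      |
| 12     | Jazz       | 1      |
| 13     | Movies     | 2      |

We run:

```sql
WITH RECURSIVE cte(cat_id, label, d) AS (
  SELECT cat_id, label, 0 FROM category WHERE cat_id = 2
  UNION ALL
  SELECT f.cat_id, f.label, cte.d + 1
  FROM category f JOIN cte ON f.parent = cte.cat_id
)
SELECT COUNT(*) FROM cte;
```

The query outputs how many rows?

Base: cat_id=2 (Board) at d 0.
Iteration 1: rows with parent in {2} -> Sports (id 6, d 1), Movies (id 13, d 1).
Iteration 2: rows with parent in {6,13} -> Games (id 9, d 2).
Iteration 3: rows with parent in {9} -> Classical (id 11, d 3).
Iteration 4: no rows with parent in {11}; recursion stops.
Total rows emitted: 5.

5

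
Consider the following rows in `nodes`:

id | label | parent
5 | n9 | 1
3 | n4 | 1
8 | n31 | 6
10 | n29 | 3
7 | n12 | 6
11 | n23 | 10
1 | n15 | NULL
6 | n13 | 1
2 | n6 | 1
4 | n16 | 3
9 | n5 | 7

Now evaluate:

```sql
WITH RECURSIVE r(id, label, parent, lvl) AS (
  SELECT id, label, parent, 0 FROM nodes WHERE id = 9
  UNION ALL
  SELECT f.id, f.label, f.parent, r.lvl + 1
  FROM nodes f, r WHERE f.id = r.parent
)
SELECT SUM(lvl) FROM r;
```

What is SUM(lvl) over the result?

6

Base: id=9 (n5), parent=7, lvl 0.
Iteration 1: join on id=7 -> n12 (id 7, parent=6, lvl 1).
Iteration 2: join on id=6 -> n13 (id 6, parent=1, lvl 2).
Iteration 3: join on id=1 -> n15 (id 1, parent=NULL, lvl 3).
Iteration 4: parent is NULL; no match; recursion stops.
SUM(lvl) = 0 + 1 + 2 + 3 = 6.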